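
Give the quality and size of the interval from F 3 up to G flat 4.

minor ninth

F to G spans two letter names (F-G), plus an octave — that makes it a ninth of some quality.
F3 to Gb4 is 13 semitones, a half step short of the major ninth (14), so this is minor.
(Equivalently, a compound minor second: a minor second plus an octave.)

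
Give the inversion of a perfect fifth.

Interval numbers invert to sum to nine: 5 + 4 = 9, so a fifth inverts to a fourth.
The quality also flips — perfect stays perfect — giving a perfect fourth.

perfect fourth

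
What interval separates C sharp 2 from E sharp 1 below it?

Descending from C#2 to E#1 is the same interval as ascending E#1 to C#2.
E to C spans six letter names (E-F-G-A-B-C) — that makes it a sixth of some quality.
At 8 semitones, E#1→C#2 falls one short of a major sixth: minor.

m6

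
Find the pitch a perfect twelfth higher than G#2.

Five letters up from G (plus an octave) reaches D.
A perfect twelfth spans 19 semitones, so from G#2 the target pitch is D#4.

D#4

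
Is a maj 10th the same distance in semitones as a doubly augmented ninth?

Both span 16 semitones: a major tenth and a doubly augmented ninth are the same chromatic distance.

Yes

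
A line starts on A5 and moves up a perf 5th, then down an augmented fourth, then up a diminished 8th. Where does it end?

Bbb6

A perfect fifth up from A5 is E6.
E6 down an augmented fourth → Bb5 (6 semitones).
Bb5 up a diminished octave → Bbb6 (11 semitones).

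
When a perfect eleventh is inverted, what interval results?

First reduce the compound perfect eleventh to its simple form, a perfect fourth.
Inverted interval numbers add to nine, so a fourth pairs with a fifth (4 + 5 = 9).
The quality also flips — perfect stays perfect — giving a perfect fifth.

P5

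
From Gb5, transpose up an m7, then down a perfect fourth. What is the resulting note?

Cb6

Up a minor seventh from Gb5: Fb6 (10 semitones up).
A perfect fourth down from Fb6 is Cb6.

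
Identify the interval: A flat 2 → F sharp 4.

A to F spans six letter names (A-B-C-D-E-F), plus an octave, so the interval is some kind of thirteenth.
A major thirteenth would be 21 semitones; Ab2 to F#4 is 22, one semitone wider, so the interval is augmented.
(Equivalently, a compound augmented sixth: an augmented sixth plus an octave.)

A13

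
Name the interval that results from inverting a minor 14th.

First reduce the compound minor fourteenth to its simple form, a minor seventh.
Inverted interval numbers add to nine, so a seventh pairs with a second (7 + 2 = 9).
Quality inverts too: minor becomes major. That makes the inversion a major second.

M2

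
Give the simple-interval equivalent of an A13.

Each octave removed subtracts seven from the number: 13 − 7 = 6.
That makes an augmented thirteenth a compound augmented sixth — an octave plus an augmented sixth.

A6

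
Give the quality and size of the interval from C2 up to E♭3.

C to E spans three letter names (C-D-E), plus an octave: a tenth.
C2 to Eb3 is 15 semitones, a half step short of the major tenth (16), so this is minor.
(Equivalently, a compound minor third: a minor third plus an octave.)

minor tenth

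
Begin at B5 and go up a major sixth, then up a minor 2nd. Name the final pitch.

A6

B5 up a major sixth → G#6 (9 semitones).
G#6 up a minor second → A6 (1 semitone).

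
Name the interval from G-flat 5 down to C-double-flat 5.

augmented fifth

Descending from Gb5 to Cbb5 is the same interval as ascending Cbb5 to Gb5.
C to G spans five letter names (C-D-E-F-G) — that makes it a fifth of some quality.
A perfect fifth would be 7 semitones; Cbb5 to Gb5 is 8, one semitone wider, so the interval is augmented.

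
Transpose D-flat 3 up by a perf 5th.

The fifth takes the letter from D up to A.
A perfect fifth spans 7 semitones, so from Db3 the target pitch is Ab3.

A-flat 3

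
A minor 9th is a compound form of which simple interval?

Subtracting seven from the interval number removes an octave: 9 − 7 = 2.
That makes a minor ninth a compound minor second — an octave plus a minor second.

minor second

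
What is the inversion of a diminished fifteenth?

First reduce the compound diminished fifteenth to its simple form, a diminished octave.
Interval numbers invert to sum to nine: 8 + 1 = 9, so an octave inverts to a unison.
The quality also flips — diminished becomes augmented — giving an augmented unison.

A1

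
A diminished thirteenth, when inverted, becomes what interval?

First reduce the compound diminished thirteenth to its simple form, a diminished sixth.
The rule of nine gives the new number: 9 − 6 = 3, so a sixth becomes a third.
And diminished becomes augmented under inversion, so we get an augmented third.

A3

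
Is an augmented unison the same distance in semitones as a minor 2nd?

Yes

Both span 1 semitone: an augmented unison and a minor second are the same chromatic distance.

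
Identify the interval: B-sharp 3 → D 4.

B to D spans three letter names (B-C-D): a third.
The major third is 4 semitones; here we have 2, two semitones narrower: diminished.

diminished third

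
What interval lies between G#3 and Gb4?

doubly diminished octave

G to G is the same letter name, plus an octave, so the interval is some kind of octave.
G#3 to Gb4 spans 10 semitones — two semitones narrower than the perfect octave (12) — giving a doubly diminished octave.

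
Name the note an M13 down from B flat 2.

D flat 1

Counting six letter names plus an octave down from B lands on D.
Moving 21 semitones down from Bb2 (the size of a major thirteenth) reaches Db1.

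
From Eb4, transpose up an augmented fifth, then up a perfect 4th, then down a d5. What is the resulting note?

A#4

An augmented fifth up from Eb4 is B4.
B4 up a perfect fourth → E5 (5 semitones).
Down a diminished fifth from E5: A#4 (6 semitones down).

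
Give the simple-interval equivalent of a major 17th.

Each octave removed subtracts seven from the number: 17 − 14 = 3.
So a major seventeenth is 2 octaves plus a major third. The quality is unchanged.

major 3rd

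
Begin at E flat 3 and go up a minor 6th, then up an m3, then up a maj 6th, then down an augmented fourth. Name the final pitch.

G double-flat 4

Up a minor sixth from Eb3: Cb4 (8 semitones up).
Cb4 up a minor third → Ebb4 (3 semitones).
Up a major sixth from Ebb4: Cb5 (9 semitones up).
Cb5 down an augmented fourth → Gbb4 (6 semitones).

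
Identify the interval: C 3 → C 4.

C to C is the same letter name, plus an octave, so the interval is some kind of octave.
Counting semitones, C3→C4 is 12, which is the perfect octave.

perfect octave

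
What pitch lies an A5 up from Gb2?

D3

Five letter names up from G: D.
An augmented fifth is 8 semitones; 8 semitones up from Gb2 gives D3.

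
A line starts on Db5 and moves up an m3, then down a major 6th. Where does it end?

Abb4

Up a minor third from Db5: Fb5 (3 semitones up).
Fb5 down a major sixth → Abb4 (9 semitones).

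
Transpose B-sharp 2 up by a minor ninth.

C-sharp 4

Two letters up from B (plus an octave) reaches C.
Moving 13 semitones up from B#2 (the size of a minor ninth) reaches C#4.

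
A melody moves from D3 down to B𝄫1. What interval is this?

Descending from D3 to Bbb1 is the same interval as ascending Bbb1 to D3.
B to D spans three letter names (B-C-D), plus an octave: a tenth.
Bbb1 to D3 spans 17 semitones — one semitone wider than the major tenth (16) — giving an augmented tenth.
(Equivalently, a compound augmented third: an augmented third plus an octave.)

augmented tenth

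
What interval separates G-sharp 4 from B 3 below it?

major sixth

Descending from G#4 to B3 is the same interval as ascending B3 to G#4.
B to G spans six letter names (B-C-D-E-F-G) — that makes it a sixth of some quality.
The major sixth spans 9 semitones, and B3 to G#4 is exactly 9 semitones — so this is a major sixth.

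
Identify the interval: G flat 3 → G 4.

G to G is the same letter name, plus an octave: an octave.
A perfect octave would be 12 semitones; Gb3 to G4 is 13, one semitone wider, so the interval is augmented.

augmented octave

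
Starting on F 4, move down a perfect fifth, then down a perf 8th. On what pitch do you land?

B flat 2

Down a perfect fifth from F4: Bb3 (7 semitones down).
Down a perfect octave from Bb3: Bb2 (12 semitones down).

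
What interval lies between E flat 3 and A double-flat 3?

diminished fourth

E to A spans four letter names (E-F-G-A), so the interval is some kind of fourth.
A perfect fourth would be 5 semitones; Eb3 to Abb3 is 4, one semitone narrower, so the interval is diminished.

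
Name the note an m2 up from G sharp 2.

A 2

Counting two letter names up from G lands on A.
A minor second spans 1 semitone, so from G#2 the target pitch is A2.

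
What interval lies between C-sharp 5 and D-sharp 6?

major ninth

C to D spans two letter names (C-D), plus an octave — that makes it a ninth of some quality.
C#5 to D#6 is 14 semitones, matching the major ninth exactly, so the quality is major.
(Equivalently, a compound major second: a major second plus an octave.)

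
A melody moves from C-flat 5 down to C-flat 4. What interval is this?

Descending from Cb5 to Cb4 is the same interval as ascending Cb4 to Cb5.
C to C is the same letter name, plus an octave, so the interval is some kind of octave.
Cb4 to Cb5 is 12 semitones, matching the perfect octave exactly, so the quality is perfect.

perfect octave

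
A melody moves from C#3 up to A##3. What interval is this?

C to A spans six letter names (C-D-E-F-G-A) — that makes it a sixth of some quality.
C#3 to A##3 spans 10 semitones — one semitone wider than the major sixth (9) — giving an augmented sixth.

A6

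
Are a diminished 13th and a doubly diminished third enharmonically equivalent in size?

A diminished thirteenth is 19 semitones but a doubly diminished third is 1 semitone — different sizes.

No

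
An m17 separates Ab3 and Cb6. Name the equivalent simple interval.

m3

Subtracting seven from the interval number removes an octave: 17 − 14 = 3.
That makes a minor seventeenth a compound minor third — 2 octaves plus a minor third.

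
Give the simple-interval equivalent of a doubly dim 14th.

doubly diminished seventh

Each octave removed subtracts seven from the number: 14 − 7 = 7.
So a doubly diminished fourteenth is an octave plus a doubly diminished seventh. The quality is unchanged.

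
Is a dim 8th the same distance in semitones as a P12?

No

A diminished octave is 11 semitones but a perfect twelfth is 19 semitones — different sizes.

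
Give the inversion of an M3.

minor 6th

Inverted interval numbers add to nine, so a third pairs with a sixth (3 + 6 = 9).
Quality inverts too: major becomes minor. That makes the inversion a minor sixth.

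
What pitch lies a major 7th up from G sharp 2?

Counting seven letter names up from G lands on F.
A major seventh is 11 semitones; 11 semitones up from G#2 gives F##3.

F double-sharp 3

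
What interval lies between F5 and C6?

F to C spans five letter names (F-G-A-B-C): a fifth.
Counting semitones, F5→C6 is 7, which is the perfect fifth.

perfect fifth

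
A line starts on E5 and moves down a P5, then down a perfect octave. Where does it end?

A3

Down a perfect fifth from E5: A4 (7 semitones down).
Down a perfect octave from A4: A3 (12 semitones down).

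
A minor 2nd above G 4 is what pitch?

A flat 4

The second takes the letter from G up to A.
A minor second spans 1 semitone, so from G4 the target pitch is Ab4.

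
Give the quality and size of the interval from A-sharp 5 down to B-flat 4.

Descending from A#5 to Bb4 is the same interval as ascending Bb4 to A#5.
B to A spans seven letter names (B-C-D-E-F-G-A) — that makes it a seventh of some quality.
A major seventh would be 11 semitones; Bb4 to A#5 is 12, one semitone wider, so the interval is augmented.

augmented seventh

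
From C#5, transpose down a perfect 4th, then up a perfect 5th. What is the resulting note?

D#5

C#5 down a perfect fourth → G#4 (5 semitones).
G#4 up a perfect fifth → D#5 (7 semitones).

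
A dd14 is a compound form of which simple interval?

doubly diminished 7th

Take out an octave (7 from the number): 14 − 7 = 7.
Quality carries through unchanged, so the simple form is a doubly diminished seventh.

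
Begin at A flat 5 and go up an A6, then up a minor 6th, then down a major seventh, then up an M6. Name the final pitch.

Ab5 up an augmented sixth → F#6 (10 semitones).
F#6 up a minor sixth → D7 (8 semitones).
A major seventh down from D7 is Eb6.
Eb6 up a major sixth → C7 (9 semitones).

C 7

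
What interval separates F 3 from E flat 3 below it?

Descending from F3 to Eb3 is the same interval as ascending Eb3 to F3.
E to F spans two letter names (E-F), so the interval is some kind of second.
Eb3 to F3 is 2 semitones, matching the major second exactly, so the quality is major.

major 2nd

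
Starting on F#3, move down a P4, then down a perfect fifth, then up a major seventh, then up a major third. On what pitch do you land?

G##3

Down a perfect fourth from F#3: C#3 (5 semitones down).
A perfect fifth down from C#3 is F#2.
Up a major seventh from F#2: E#3 (11 semitones up).
Up a major third from E#3: G##3 (4 semitones up).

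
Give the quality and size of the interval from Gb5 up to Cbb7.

d11

G to C spans four letter names (G-A-B-C), plus an octave — that makes it an eleventh of some quality.
A perfect eleventh would be 17 semitones; Gb5 to Cbb7 is 16, one semitone narrower, so the interval is diminished.
(Equivalently, a compound diminished fourth: a diminished fourth plus an octave.)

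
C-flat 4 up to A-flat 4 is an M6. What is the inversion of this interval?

Interval numbers invert to sum to nine: 6 + 3 = 9, so a sixth inverts to a third.
Quality inverts too: major becomes minor. That makes the inversion a minor third.

minor third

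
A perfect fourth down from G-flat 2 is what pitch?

Counting four letter names down from G lands on D.
A perfect fourth spans 5 semitones, so from Gb2 the target pitch is Db2.

D-flat 2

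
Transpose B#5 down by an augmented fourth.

F#5

Four letter names down from B: F.
An augmented fourth is 6 semitones; 6 semitones down from B#5 gives F#5.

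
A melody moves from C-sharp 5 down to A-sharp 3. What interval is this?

Descending from C#5 to A#3 is the same interval as ascending A#3 to C#5.
A to C spans three letter names (A-B-C), plus an octave: a tenth.
A major tenth would be 16 semitones, but A#3 to C#5 is 15 — one semitone narrower, making it a minor tenth.
(Equivalently, a compound minor third: a minor third plus an octave.)

minor tenth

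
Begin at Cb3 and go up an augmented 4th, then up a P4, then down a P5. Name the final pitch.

Eb3

Cb3 up an augmented fourth → F3 (6 semitones).
Up a perfect fourth from F3: Bb3 (5 semitones up).
Down a perfect fifth from Bb3: Eb3 (7 semitones down).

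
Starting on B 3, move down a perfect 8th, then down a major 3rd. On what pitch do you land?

G 2

Down a perfect octave from B3: B2 (12 semitones down).
A major third down from B2 is G2.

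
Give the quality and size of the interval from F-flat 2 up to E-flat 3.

M7

F to E spans seven letter names (F-G-A-B-C-D-E): a seventh.
The major seventh spans 11 semitones, and Fb2 to Eb3 is exactly 11 semitones — so this is a major seventh.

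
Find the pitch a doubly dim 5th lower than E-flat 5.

A-sharp 4

Counting five letter names down from E lands on A.
A doubly diminished fifth is 5 semitones; 5 semitones down from Eb5 gives A#4.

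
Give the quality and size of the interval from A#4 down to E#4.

Descending from A#4 to E#4 is the same interval as ascending E#4 to A#4.
E to A spans four letter names (E-F-G-A) — that makes it a fourth of some quality.
E#4 to A#4 is 5 semitones, matching the perfect fourth exactly, so the quality is perfect.

perfect fourth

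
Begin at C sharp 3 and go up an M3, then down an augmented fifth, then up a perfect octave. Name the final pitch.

A 3

Up a major third from C#3: E#3 (4 semitones up).
E#3 down an augmented fifth → A2 (8 semitones).
A perfect octave up from A2 is A3.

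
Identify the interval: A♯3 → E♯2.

Descending from A#3 to E#2 is the same interval as ascending E#2 to A#3.
E to A spans four letter names (E-F-G-A), plus an octave: an eleventh.
E#2 to A#3 is 17 semitones, matching the perfect eleventh exactly, so the quality is perfect.
(Equivalently, a compound perfect fourth: a perfect fourth plus an octave.)

P11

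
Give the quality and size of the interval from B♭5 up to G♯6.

A6

B to G spans six letter names (B-C-D-E-F-G), so the interval is some kind of sixth.
The major sixth is 9 semitones; here we have 10, one semitone wider: augmented.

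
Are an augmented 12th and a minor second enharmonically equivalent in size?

No

An augmented twelfth is 20 semitones but a minor second is 1 semitone — different sizes.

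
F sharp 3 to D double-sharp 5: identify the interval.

augmented thirteenth

F to D spans six letter names (F-G-A-B-C-D), plus an octave: a thirteenth.
A major thirteenth would be 21 semitones; F#3 to D##5 is 22, one semitone wider, so the interval is augmented.
(Equivalently, a compound augmented sixth: an augmented sixth plus an octave.)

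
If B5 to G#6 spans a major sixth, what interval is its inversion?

The rule of nine gives the new number: 9 − 6 = 3, so a sixth becomes a third.
And major becomes minor under inversion, so we get a minor third.

minor third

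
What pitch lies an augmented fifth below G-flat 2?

C-double-flat 2

The fifth takes the letter from G down to C.
Moving 8 semitones down from Gb2 (the size of an augmented fifth) reaches Cbb2.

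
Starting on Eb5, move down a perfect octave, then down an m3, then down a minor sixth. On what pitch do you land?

E3

Down a perfect octave from Eb5: Eb4 (12 semitones down).
Eb4 down a minor third → C4 (3 semitones).
C4 down a minor sixth → E3 (8 semitones).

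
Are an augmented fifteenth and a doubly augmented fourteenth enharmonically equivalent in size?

Yes

An augmented fifteenth = 25 semitones = a doubly augmented fourteenth; enharmonically equal.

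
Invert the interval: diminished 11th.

A5

First reduce the compound diminished eleventh to its simple form, a diminished fourth.
Inverted interval numbers add to nine, so a fourth pairs with a fifth (4 + 5 = 9).
The quality also flips — diminished becomes augmented — giving an augmented fifth.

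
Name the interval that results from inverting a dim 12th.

augmented fourth

First reduce the compound diminished twelfth to its simple form, a diminished fifth.
Inverted interval numbers add to nine, so a fifth pairs with a fourth (5 + 4 = 9).
Quality inverts too: diminished becomes augmented. That makes the inversion an augmented fourth.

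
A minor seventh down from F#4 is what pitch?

Counting seven letter names down from F lands on G.
A minor seventh is 10 semitones; 10 semitones down from F#4 gives G#3.

G#3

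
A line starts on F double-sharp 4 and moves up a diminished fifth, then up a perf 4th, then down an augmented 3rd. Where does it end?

F##4 up a diminished fifth → C#5 (6 semitones).
C#5 up a perfect fourth → F#5 (5 semitones).
Down an augmented third from F#5: Db5 (5 semitones down).

D flat 5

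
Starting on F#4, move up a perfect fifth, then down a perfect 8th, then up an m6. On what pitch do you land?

A4

Up a perfect fifth from F#4: C#5 (7 semitones up).
Down a perfect octave from C#5: C#4 (12 semitones down).
C#4 up a minor sixth → A4 (8 semitones).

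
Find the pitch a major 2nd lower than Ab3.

Gb3

The second takes the letter from A down to G.
A major second spans 2 semitones, so from Ab3 the target pitch is Gb3.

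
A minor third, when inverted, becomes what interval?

major sixth

Inverted interval numbers add to nine, so a third pairs with a sixth (3 + 6 = 9).
Quality inverts too: minor becomes major. That makes the inversion a major sixth.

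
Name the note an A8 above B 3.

An octave keeps the letter name B, an octave up from B.
An augmented octave spans 13 semitones, so from B3 the target pitch is B#4.

B sharp 4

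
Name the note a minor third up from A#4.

C#5

Three letter names up from A: C.
A minor third is 3 semitones; 3 semitones up from A#4 gives C#5.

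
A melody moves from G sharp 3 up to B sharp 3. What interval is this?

G to B spans three letter names (G-A-B) — that makes it a third of some quality.
The major third spans 4 semitones, and G#3 to B#3 is exactly 4 semitones — so this is a major third.

major third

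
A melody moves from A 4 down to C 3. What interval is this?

Descending from A4 to C3 is the same interval as ascending C3 to A4.
C to A spans six letter names (C-D-E-F-G-A), plus an octave: a thirteenth.
The major thirteenth spans 21 semitones, and C3 to A4 is exactly 21 semitones — so this is a major thirteenth.
(Equivalently, a compound major sixth: a major sixth plus an octave.)

major thirteenth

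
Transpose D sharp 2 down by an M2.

C sharp 2

The second takes the letter from D down to C.
A major second spans 2 semitones, so from D#2 the target pitch is C#2.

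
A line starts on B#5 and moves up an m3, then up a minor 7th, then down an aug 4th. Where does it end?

G6

A minor third up from B#5 is D#6.
Up a minor seventh from D#6: C#7 (10 semitones up).
An augmented fourth down from C#7 is G6.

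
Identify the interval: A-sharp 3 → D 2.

augmented twelfth

Descending from A#3 to D2 is the same interval as ascending D2 to A#3.
D to A spans five letter names (D-E-F-G-A), plus an octave — that makes it a twelfth of some quality.
A perfect twelfth would be 19 semitones; D2 to A#3 is 20, one semitone wider, so the interval is augmented.
(Equivalently, a compound augmented fifth: an augmented fifth plus an octave.)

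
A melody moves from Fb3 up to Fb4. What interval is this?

F to F is the same letter name, plus an octave: an octave.
Counting semitones, Fb3→Fb4 is 12, which is the perfect octave.

P8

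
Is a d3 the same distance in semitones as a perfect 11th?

No

A diminished third is 2 semitones but a perfect eleventh is 17 semitones — different sizes.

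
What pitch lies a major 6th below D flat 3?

F flat 2

The sixth takes the letter from D down to F.
A major sixth is 9 semitones; 9 semitones down from Db3 gives Fb2.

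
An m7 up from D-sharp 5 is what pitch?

Counting seven letter names up from D lands on C.
A minor seventh spans 10 semitones, so from D#5 the target pitch is C#6.

C-sharp 6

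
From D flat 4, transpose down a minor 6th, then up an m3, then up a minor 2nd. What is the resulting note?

A minor sixth down from Db4 is F3.
F3 up a minor third → Ab3 (3 semitones).
Up a minor second from Ab3: Bbb3 (1 semitone up).

B double-flat 3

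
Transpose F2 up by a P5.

Counting five letter names up from F lands on C.
A perfect fifth is 7 semitones; 7 semitones up from F2 gives C3.

C3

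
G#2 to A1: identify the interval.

Descending from G#2 to A1 is the same interval as ascending A1 to G#2.
A to G spans seven letter names (A-B-C-D-E-F-G): a seventh.
Counting semitones, A1→G#2 is 11, which is the major seventh.

major seventh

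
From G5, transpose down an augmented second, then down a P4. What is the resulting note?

Cb5

An augmented second down from G5 is Fb5.
A perfect fourth down from Fb5 is Cb5.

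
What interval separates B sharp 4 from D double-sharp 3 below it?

minor thirteenth

Descending from B#4 to D##3 is the same interval as ascending D##3 to B#4.
D to B spans six letter names (D-E-F-G-A-B), plus an octave, so the interval is some kind of thirteenth.
D##3 to B#4 is 20 semitones, a half step short of the major thirteenth (21), so this is minor.
(Equivalently, a compound minor sixth: a minor sixth plus an octave.)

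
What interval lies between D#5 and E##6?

augmented 9th

D to E spans two letter names (D-E), plus an octave — that makes it a ninth of some quality.
A major ninth would be 14 semitones; D#5 to E##6 is 15, one semitone wider, so the interval is augmented.
(Equivalently, a compound augmented second: an augmented second plus an octave.)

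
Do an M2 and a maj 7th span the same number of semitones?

No

2 semitones (major second) vs 11 semitones (major seventh): not equal.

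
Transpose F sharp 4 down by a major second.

E 4

Counting two letter names down from F lands on E.
A major second is 2 semitones; 2 semitones down from F#4 gives E4.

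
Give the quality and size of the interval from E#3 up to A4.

E to A spans four letter names (E-F-G-A), plus an octave, so the interval is some kind of eleventh.
A perfect eleventh would be 17 semitones; E#3 to A4 is 16, one semitone narrower, so the interval is diminished.
(Equivalently, a compound diminished fourth: a diminished fourth plus an octave.)

diminished 11th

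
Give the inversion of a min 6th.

Inverted interval numbers add to nine, so a sixth pairs with a third (6 + 3 = 9).
And minor becomes major under inversion, so we get a major third.

major 3rd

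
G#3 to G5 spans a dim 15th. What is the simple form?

Take out an octave (7 from the number): 15 − 7 = 8.
That makes a diminished fifteenth a compound diminished octave — an octave plus a diminished octave.

d8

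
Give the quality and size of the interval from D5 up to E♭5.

D to E spans two letter names (D-E): a second.
At 1 semitone, D5→Eb5 falls one short of a major second: minor.

minor 2nd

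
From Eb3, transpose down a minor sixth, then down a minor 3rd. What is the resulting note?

Down a minor sixth from Eb3: G2 (8 semitones down).
G2 down a minor third → E2 (3 semitones).

E2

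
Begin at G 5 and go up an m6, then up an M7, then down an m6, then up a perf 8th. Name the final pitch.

A minor sixth up from G5 is Eb6.
A major seventh up from Eb6 is D7.
A minor sixth down from D7 is F#6.
F#6 up a perfect octave → F#7 (12 semitones).

F sharp 7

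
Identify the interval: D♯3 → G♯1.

Descending from D#3 to G#1 is the same interval as ascending G#1 to D#3.
G to D spans five letter names (G-A-B-C-D), plus an octave, so the interval is some kind of twelfth.
The perfect twelfth spans 19 semitones, and G#1 to D#3 is exactly 19 semitones — so this is a perfect twelfth.
(Equivalently, a compound perfect fifth: a perfect fifth plus an octave.)

perfect twelfth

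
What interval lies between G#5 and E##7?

G to E spans six letter names (G-A-B-C-D-E), plus an octave: a thirteenth.
A major thirteenth would be 21 semitones; G#5 to E##7 is 22, one semitone wider, so the interval is augmented.
(Equivalently, a compound augmented sixth: an augmented sixth plus an octave.)

augmented thirteenth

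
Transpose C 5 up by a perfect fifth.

G 5

Counting five letter names up from C lands on G.
Moving 7 semitones up from C5 (the size of a perfect fifth) reaches G5.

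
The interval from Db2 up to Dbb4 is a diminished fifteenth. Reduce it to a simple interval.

d8

Each octave removed subtracts seven from the number: 15 − 7 = 8.
That makes a diminished fifteenth a compound diminished octave — an octave plus a diminished octave.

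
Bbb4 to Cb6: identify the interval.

B to C spans two letter names (B-C), plus an octave: a ninth.
Counting semitones, Bbb4→Cb6 is 14, which is the major ninth.
(Equivalently, a compound major second: a major second plus an octave.)

M9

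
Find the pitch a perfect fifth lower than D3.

G2

The fifth takes the letter from D down to G.
Moving 7 semitones down from D3 (the size of a perfect fifth) reaches G2.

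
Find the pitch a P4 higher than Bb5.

Eb6

Counting four letter names up from B lands on E.
Moving 5 semitones up from Bb5 (the size of a perfect fourth) reaches Eb6.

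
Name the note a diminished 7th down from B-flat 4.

C-sharp 4

The seventh takes the letter from B down to C.
A diminished seventh is 9 semitones; 9 semitones down from Bb4 gives C#4.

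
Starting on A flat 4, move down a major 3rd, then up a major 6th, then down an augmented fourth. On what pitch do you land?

Ab4 down a major third → Fb4 (4 semitones).
A major sixth up from Fb4 is Db5.
An augmented fourth down from Db5 is Abb4.

A double-flat 4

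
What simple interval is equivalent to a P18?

Subtracting seven from the interval number removes an octave: 18 − 14 = 4.
That makes a perfect eighteenth a compound perfect fourth — 2 octaves plus a perfect fourth.

perfect fourth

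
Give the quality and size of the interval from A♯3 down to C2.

Descending from A#3 to C2 is the same interval as ascending C2 to A#3.
C to A spans six letter names (C-D-E-F-G-A), plus an octave — that makes it a thirteenth of some quality.
A major thirteenth would be 21 semitones; C2 to A#3 is 22, one semitone wider, so the interval is augmented.
(Equivalently, a compound augmented sixth: an augmented sixth plus an octave.)

augmented thirteenth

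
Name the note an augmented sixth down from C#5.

Counting six letter names down from C lands on E.
An augmented sixth is 10 semitones; 10 semitones down from C#5 gives Eb4.

Eb4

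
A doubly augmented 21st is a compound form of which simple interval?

AA7

Each octave removed subtracts seven from the number: 21 − 14 = 7.
That makes a doubly augmented twenty-first a compound doubly augmented seventh — 2 octaves plus a doubly augmented seventh.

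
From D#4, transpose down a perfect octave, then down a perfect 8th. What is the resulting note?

Down a perfect octave from D#4: D#3 (12 semitones down).
A perfect octave down from D#3 is D#2.

D#2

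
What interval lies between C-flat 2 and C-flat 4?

perfect fifteenth

C to C is the same letter name, plus 2 octaves: a fifteenth.
The perfect fifteenth spans 24 semitones, and Cb2 to Cb4 is exactly 24 semitones — so this is a perfect fifteenth.
(Equivalently, a compound perfect octave: a perfect octave plus an octave.)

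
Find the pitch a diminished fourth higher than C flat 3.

F double-flat 3

Four letter names up from C: F.
A diminished fourth is 4 semitones; 4 semitones up from Cb3 gives Fbb3.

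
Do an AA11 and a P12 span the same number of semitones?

A doubly augmented eleventh spans 19 semitones, and a perfect twelfth also spans 19 semitones — they're enharmonic.

Yes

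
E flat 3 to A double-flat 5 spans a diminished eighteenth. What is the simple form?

Each octave removed subtracts seven from the number: 18 − 14 = 4.
That makes a diminished eighteenth a compound diminished fourth — 2 octaves plus a diminished fourth.

diminished fourth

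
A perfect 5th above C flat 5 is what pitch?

G flat 5

The fifth takes the letter from C up to G.
Moving 7 semitones up from Cb5 (the size of a perfect fifth) reaches Gb5.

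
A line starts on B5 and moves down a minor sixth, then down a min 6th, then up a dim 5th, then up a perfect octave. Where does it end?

C#6

A minor sixth down from B5 is D#5.
A minor sixth down from D#5 is F##4.
Up a diminished fifth from F##4: C#5 (6 semitones up).
Up a perfect octave from C#5: C#6 (12 semitones up).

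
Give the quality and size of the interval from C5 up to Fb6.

C to F spans four letter names (C-D-E-F), plus an octave, so the interval is some kind of eleventh.
C5 to Fb6 spans 16 semitones — one semitone narrower than the perfect eleventh (17) — giving a diminished eleventh.
(Equivalently, a compound diminished fourth: a diminished fourth plus an octave.)

d11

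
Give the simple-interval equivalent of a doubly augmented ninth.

Each octave removed subtracts seven from the number: 9 − 7 = 2.
That makes a doubly augmented ninth a compound doubly augmented second — an octave plus a doubly augmented second.

doubly augmented 2nd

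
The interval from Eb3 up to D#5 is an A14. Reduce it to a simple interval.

A7

Each octave removed subtracts seven from the number: 14 − 7 = 7.
So an augmented fourteenth is an octave plus an augmented seventh. The quality is unchanged.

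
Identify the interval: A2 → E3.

A to E spans five letter names (A-B-C-D-E): a fifth.
The perfect fifth spans 7 semitones, and A2 to E3 is exactly 7 semitones — so this is a perfect fifth.

perfect 5th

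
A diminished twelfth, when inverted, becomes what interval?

augmented fourth

First reduce the compound diminished twelfth to its simple form, a diminished fifth.
The rule of nine gives the new number: 9 − 5 = 4, so a fifth becomes a fourth.
And diminished becomes augmented under inversion, so we get an augmented fourth.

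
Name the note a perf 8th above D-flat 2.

For an octave the letter name doesn't change: still D, an octave up.
A perfect octave spans 12 semitones, so from Db2 the target pitch is Db3.

D-flat 3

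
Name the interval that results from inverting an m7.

M2

Interval numbers invert to sum to nine: 7 + 2 = 9, so a seventh inverts to a second.
And minor becomes major under inversion, so we get a major second.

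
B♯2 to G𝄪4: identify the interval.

B to G spans six letter names (B-C-D-E-F-G), plus an octave — that makes it a thirteenth of some quality.
Counting semitones, B#2→G##4 is 21, which is the major thirteenth.
(Equivalently, a compound major sixth: a major sixth plus an octave.)

major thirteenth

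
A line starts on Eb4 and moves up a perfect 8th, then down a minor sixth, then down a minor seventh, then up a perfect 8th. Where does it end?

A perfect octave up from Eb4 is Eb5.
Eb5 down a minor sixth → G4 (8 semitones).
G4 down a minor seventh → A3 (10 semitones).
Up a perfect octave from A3: A4 (12 semitones up).

A4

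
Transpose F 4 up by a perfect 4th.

Counting four letter names up from F lands on B.
Moving 5 semitones up from F4 (the size of a perfect fourth) reaches Bb4.

B flat 4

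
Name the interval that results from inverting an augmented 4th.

diminished 5th

Interval numbers invert to sum to nine: 4 + 5 = 9, so a fourth inverts to a fifth.
Quality inverts too: augmented becomes diminished. That makes the inversion a diminished fifth.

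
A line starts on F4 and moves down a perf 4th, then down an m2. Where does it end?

A perfect fourth down from F4 is C4.
C4 down a minor second → B3 (1 semitone).

B3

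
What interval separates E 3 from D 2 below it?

Descending from E3 to D2 is the same interval as ascending D2 to E3.
D to E spans two letter names (D-E), plus an octave, so the interval is some kind of ninth.
D2 to E3 is 14 semitones, matching the major ninth exactly, so the quality is major.
(Equivalently, a compound major second: a major second plus an octave.)

M9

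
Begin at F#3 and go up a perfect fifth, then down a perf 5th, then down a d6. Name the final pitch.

A perfect fifth up from F#3 is C#4.
A perfect fifth down from C#4 is F#3.
F#3 down a diminished sixth → A##2 (7 semitones).

A##2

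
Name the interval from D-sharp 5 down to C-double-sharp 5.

Descending from D#5 to C##5 is the same interval as ascending C##5 to D#5.
C to D spans two letter names (C-D) — that makes it a second of some quality.
C##5 to D#5 is 1 semitone, a half step short of the major second (2), so this is minor.

minor second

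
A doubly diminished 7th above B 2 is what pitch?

A double-flat 3

Seven letter names up from B: A.
A doubly diminished seventh is 8 semitones; 8 semitones up from B2 gives Abb3.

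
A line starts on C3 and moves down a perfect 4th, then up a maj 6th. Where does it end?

E3

A perfect fourth down from C3 is G2.
A major sixth up from G2 is E3.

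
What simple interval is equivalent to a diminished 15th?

Take out an octave (7 from the number): 15 − 7 = 8.
So a diminished fifteenth is an octave plus a diminished octave. The quality is unchanged.

d8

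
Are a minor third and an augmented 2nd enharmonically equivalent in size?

A minor third spans 3 semitones, and an augmented second also spans 3 semitones — they're enharmonic.

Yes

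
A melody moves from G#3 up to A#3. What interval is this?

G to A spans two letter names (G-A): a second.
Counting semitones, G#3→A#3 is 2, which is the major second.

major second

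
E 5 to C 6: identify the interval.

E to C spans six letter names (E-F-G-A-B-C) — that makes it a sixth of some quality.
At 8 semitones, E5→C6 falls one short of a major sixth: minor.

minor sixth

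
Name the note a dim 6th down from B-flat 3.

Counting six letter names down from B lands on D.
A diminished sixth spans 7 semitones, so from Bb3 the target pitch is D#3.

D-sharp 3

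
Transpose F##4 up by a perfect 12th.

C##6

The twelfth's letter: F up five letter names plus an octave → C.
Moving 19 semitones up from F##4 (the size of a perfect twelfth) reaches C##6.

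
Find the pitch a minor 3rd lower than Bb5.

Counting three letter names down from B lands on G.
A minor third is 3 semitones; 3 semitones down from Bb5 gives G5.

G5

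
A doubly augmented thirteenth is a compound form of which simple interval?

Subtracting seven from the interval number removes an octave: 13 − 7 = 6.
So a doubly augmented thirteenth is an octave plus a doubly augmented sixth. The quality is unchanged.

doubly augmented sixth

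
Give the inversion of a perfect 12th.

P4

First reduce the compound perfect twelfth to its simple form, a perfect fifth.
The rule of nine gives the new number: 9 − 5 = 4, so a fifth becomes a fourth.
The quality also flips — perfect stays perfect — giving a perfect fourth.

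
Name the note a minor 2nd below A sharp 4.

G double-sharp 4

Two letter names down from A: G.
A minor second is 1 semitone; 1 semitone down from A#4 gives G##4.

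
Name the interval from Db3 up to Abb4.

D to A spans five letter names (D-E-F-G-A), plus an octave: a twelfth.
Db3 to Abb4 spans 18 semitones — one semitone narrower than the perfect twelfth (19) — giving a diminished twelfth.
(Equivalently, a compound diminished fifth: a diminished fifth plus an octave.)

diminished twelfth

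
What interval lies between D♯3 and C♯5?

D to C spans seven letter names (D-E-F-G-A-B-C), plus an octave — that makes it a fourteenth of some quality.
A major fourteenth would be 23 semitones, but D#3 to C#5 is 22 — one semitone narrower, making it a minor fourteenth.
(Equivalently, a compound minor seventh: a minor seventh plus an octave.)

minor fourteenth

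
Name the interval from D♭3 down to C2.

Descending from Db3 to C2 is the same interval as ascending C2 to Db3.
C to D spans two letter names (C-D), plus an octave, so the interval is some kind of ninth.
A major ninth would be 14 semitones, but C2 to Db3 is 13 — one semitone narrower, making it a minor ninth.
(Equivalently, a compound minor second: a minor second plus an octave.)

m9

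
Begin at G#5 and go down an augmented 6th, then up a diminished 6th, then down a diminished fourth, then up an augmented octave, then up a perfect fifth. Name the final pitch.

A6

G#5 down an augmented sixth → Bb4 (10 semitones).
A diminished sixth up from Bb4 is Gbb5.
A diminished fourth down from Gbb5 is Db5.
Up an augmented octave from Db5: D6 (13 semitones up).
Up a perfect fifth from D6: A6 (7 semitones up).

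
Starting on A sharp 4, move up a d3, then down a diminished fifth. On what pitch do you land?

Up a diminished third from A#4: C5 (2 semitones up).
C5 down a diminished fifth → F#4 (6 semitones).

F sharp 4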